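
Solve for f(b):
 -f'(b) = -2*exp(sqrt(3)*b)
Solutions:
 f(b) = C1 + 2*sqrt(3)*exp(sqrt(3)*b)/3


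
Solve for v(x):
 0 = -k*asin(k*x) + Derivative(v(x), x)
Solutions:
 v(x) = C1 + k*Piecewise((x*asin(k*x) + sqrt(-k^2*x^2 + 1)/k, Ne(k, 0)), (0, True))


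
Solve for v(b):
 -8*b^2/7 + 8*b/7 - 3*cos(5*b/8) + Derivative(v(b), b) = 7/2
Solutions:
 v(b) = C1 + 8*b^3/21 - 4*b^2/7 + 7*b/2 + 24*sin(5*b/8)/5


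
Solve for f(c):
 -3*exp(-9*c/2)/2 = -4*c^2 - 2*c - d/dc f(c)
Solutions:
 f(c) = C1 - 4*c^3/3 - c^2 - exp(-9*c/2)/3


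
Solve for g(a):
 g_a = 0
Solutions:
 g(a) = C1


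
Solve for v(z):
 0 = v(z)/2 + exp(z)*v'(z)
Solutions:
 v(z) = C1*exp(exp(-z)/2)


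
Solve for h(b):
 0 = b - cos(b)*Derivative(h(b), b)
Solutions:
 h(b) = C1 + Integral(b/cos(b), b)


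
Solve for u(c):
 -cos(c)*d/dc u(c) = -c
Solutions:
 u(c) = C1 + Integral(c/cos(c), c)


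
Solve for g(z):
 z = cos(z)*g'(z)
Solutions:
 g(z) = C1 + Integral(z/cos(z), z)


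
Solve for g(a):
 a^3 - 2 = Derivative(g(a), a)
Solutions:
 g(a) = C1 + a^4/4 - 2*a


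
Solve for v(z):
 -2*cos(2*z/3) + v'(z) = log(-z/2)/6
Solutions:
 v(z) = C1 + z*log(-z)/6 - z/6 - z*log(2)/6 + 3*sin(2*z/3)


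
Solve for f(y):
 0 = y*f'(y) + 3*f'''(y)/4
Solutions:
 f(y) = C1 + Integral(C2*airyai(-6^(2/3)*y/3) + C3*airybi(-6^(2/3)*y/3), y)


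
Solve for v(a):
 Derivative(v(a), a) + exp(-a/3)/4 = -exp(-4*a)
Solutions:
 v(a) = C1 + exp(-4*a)/4 + 3*exp(-a/3)/4


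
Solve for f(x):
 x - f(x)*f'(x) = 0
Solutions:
 f(x) = -sqrt(C1 + x^2)
 f(x) = sqrt(C1 + x^2)


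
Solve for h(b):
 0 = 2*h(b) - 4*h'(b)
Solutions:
 h(b) = C1*exp(b/2)


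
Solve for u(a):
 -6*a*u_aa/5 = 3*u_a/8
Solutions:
 u(a) = C1 + C2*a^(11/16)


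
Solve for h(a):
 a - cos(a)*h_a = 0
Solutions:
 h(a) = C1 + Integral(a/cos(a), a)


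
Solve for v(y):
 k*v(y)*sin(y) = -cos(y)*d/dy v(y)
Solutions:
 v(y) = C1*exp(k*log(cos(y)))


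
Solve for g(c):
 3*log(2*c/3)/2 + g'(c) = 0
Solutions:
 g(c) = C1 - 3*c*log(c)/2 - 3*c*log(2)/2 + 3*c/2 + 3*c*log(3)/2


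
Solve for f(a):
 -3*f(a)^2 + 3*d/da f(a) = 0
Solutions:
 f(a) = -1/(C1 + a)


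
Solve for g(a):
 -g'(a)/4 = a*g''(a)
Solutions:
 g(a) = C1 + C2*a^(3/4)


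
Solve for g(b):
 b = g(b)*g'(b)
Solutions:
 g(b) = -sqrt(C1 + b^2)
 g(b) = sqrt(C1 + b^2)


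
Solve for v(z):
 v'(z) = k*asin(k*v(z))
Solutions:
 Integral(1/asin(_y*k), (_y, v(z))) = C1 + k*z


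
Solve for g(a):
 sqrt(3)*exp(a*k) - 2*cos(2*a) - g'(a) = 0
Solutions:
 g(a) = C1 - sin(2*a) + sqrt(3)*exp(a*k)/k


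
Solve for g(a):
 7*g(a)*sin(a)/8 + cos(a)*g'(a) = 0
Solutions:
 g(a) = C1*cos(a)^(7/8)


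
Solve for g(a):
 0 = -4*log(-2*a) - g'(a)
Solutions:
 g(a) = C1 - 4*a*log(-a) + 4*a*(1 - log(2))


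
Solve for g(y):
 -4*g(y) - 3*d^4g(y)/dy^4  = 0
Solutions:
 g(y) = (C1*sin(3^(3/4)*y/3) + C2*cos(3^(3/4)*y/3))*exp(-3^(3/4)*y/3) + (C3*sin(3^(3/4)*y/3) + C4*cos(3^(3/4)*y/3))*exp(3^(3/4)*y/3)


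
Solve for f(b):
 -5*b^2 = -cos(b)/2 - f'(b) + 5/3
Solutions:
 f(b) = C1 + 5*b^3/3 + 5*b/3 - sin(b)/2


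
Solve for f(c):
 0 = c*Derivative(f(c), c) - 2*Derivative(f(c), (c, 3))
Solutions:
 f(c) = C1 + Integral(C2*airyai(2^(2/3)*c/2) + C3*airybi(2^(2/3)*c/2), c)


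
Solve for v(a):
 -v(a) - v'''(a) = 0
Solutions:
 v(a) = C3*exp(-a) + (C1*sin(sqrt(3)*a/2) + C2*cos(sqrt(3)*a/2))*exp(a/2)


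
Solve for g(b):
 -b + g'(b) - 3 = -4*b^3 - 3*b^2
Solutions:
 g(b) = C1 - b^4 - b^3 + b^2/2 + 3*b


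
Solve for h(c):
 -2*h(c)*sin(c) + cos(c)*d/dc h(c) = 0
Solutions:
 h(c) = C1/cos(c)^2


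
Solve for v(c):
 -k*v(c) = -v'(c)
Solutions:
 v(c) = C1*exp(c*k)


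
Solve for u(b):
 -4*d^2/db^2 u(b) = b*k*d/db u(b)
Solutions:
 u(b) = Piecewise((-sqrt(2)*sqrt(pi)*C1*erf(sqrt(2)*b*sqrt(k)/4)/sqrt(k) - C2, (k > 0) | (k < 0)), (-C1*b - C2, True))


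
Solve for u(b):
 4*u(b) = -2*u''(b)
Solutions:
 u(b) = C1*sin(sqrt(2)*b) + C2*cos(sqrt(2)*b)


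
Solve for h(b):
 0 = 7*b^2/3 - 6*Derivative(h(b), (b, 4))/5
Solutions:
 h(b) = C1 + C2*b + C3*b^2 + C4*b^3 + 7*b^6/1296


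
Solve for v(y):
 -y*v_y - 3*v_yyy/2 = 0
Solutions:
 v(y) = C1 + Integral(C2*airyai(-2^(1/3)*3^(2/3)*y/3) + C3*airybi(-2^(1/3)*3^(2/3)*y/3), y)


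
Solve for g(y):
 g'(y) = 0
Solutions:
 g(y) = C1


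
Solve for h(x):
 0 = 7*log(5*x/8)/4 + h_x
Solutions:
 h(x) = C1 - 7*x*log(x)/4 - 7*x*log(5)/4 + 7*x/4 + 21*x*log(2)/4


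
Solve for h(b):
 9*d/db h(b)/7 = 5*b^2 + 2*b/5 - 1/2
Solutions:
 h(b) = C1 + 35*b^3/27 + 7*b^2/45 - 7*b/18


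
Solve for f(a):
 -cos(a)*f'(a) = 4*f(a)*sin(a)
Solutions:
 f(a) = C1*cos(a)^4


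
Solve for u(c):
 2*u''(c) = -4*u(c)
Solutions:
 u(c) = C1*sin(sqrt(2)*c) + C2*cos(sqrt(2)*c)


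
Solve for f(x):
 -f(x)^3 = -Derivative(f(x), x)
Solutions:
 f(x) = -sqrt(2)*sqrt(-1/(C1 + x))/2
 f(x) = sqrt(2)*sqrt(-1/(C1 + x))/2


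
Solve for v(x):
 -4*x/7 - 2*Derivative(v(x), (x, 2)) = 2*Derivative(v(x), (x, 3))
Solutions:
 v(x) = C1 + C2*x + C3*exp(-x) - x^3/21 + x^2/7


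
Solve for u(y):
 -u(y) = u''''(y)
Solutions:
 u(y) = (C1*sin(sqrt(2)*y/2) + C2*cos(sqrt(2)*y/2))*exp(-sqrt(2)*y/2) + (C3*sin(sqrt(2)*y/2) + C4*cos(sqrt(2)*y/2))*exp(sqrt(2)*y/2)


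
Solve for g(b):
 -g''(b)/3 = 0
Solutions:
 g(b) = C1 + C2*b


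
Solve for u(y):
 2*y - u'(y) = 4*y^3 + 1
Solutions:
 u(y) = C1 - y^4 + y^2 - y


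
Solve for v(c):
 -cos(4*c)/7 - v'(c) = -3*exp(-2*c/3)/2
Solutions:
 v(c) = C1 - sin(4*c)/28 - 9*exp(-2*c/3)/4


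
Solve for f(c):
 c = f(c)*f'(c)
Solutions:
 f(c) = -sqrt(C1 + c^2)
 f(c) = sqrt(C1 + c^2)


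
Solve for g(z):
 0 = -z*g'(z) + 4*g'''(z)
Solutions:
 g(z) = C1 + Integral(C2*airyai(2^(1/3)*z/2) + C3*airybi(2^(1/3)*z/2), z)


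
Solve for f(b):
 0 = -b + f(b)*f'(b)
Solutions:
 f(b) = -sqrt(C1 + b^2)
 f(b) = sqrt(C1 + b^2)


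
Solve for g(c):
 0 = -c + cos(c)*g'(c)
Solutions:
 g(c) = C1 + Integral(c/cos(c), c)


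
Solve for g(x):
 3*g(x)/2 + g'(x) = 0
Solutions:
 g(x) = C1*exp(-3*x/2)


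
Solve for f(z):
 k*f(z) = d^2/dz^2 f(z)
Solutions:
 f(z) = C1*exp(-sqrt(k)*z) + C2*exp(sqrt(k)*z)


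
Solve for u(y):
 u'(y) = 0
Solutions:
 u(y) = C1


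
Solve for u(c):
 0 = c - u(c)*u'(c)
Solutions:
 u(c) = -sqrt(C1 + c^2)
 u(c) = sqrt(C1 + c^2)


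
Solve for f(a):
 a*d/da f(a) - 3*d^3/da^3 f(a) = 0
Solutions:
 f(a) = C1 + Integral(C2*airyai(3^(2/3)*a/3) + C3*airybi(3^(2/3)*a/3), a)


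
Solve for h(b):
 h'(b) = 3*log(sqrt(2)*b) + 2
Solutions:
 h(b) = C1 + 3*b*log(b) - b + 3*b*log(2)/2


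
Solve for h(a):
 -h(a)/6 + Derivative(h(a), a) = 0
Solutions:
 h(a) = C1*exp(a/6)


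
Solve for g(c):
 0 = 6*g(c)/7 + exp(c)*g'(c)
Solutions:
 g(c) = C1*exp(6*exp(-c)/7)


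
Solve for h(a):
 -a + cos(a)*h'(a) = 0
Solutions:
 h(a) = C1 + Integral(a/cos(a), a)


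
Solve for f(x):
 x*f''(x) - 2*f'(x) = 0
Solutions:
 f(x) = C1 + C2*x^3


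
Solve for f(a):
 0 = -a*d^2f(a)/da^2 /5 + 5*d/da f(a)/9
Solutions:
 f(a) = C1 + C2*a^(34/9)


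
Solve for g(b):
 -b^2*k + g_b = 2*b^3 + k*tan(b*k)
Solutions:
 g(b) = C1 + b^4/2 + b^3*k/3 + k*Piecewise((-log(cos(b*k))/k, Ne(k, 0)), (0, True))


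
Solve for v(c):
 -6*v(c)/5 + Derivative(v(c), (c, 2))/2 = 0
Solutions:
 v(c) = C1*exp(-2*sqrt(15)*c/5) + C2*exp(2*sqrt(15)*c/5)


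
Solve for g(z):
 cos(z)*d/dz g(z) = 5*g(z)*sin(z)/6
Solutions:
 g(z) = C1/cos(z)^(5/6)


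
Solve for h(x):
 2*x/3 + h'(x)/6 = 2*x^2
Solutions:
 h(x) = C1 + 4*x^3 - 2*x^2


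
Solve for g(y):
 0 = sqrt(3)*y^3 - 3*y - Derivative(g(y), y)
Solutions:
 g(y) = C1 + sqrt(3)*y^4/4 - 3*y^2/2


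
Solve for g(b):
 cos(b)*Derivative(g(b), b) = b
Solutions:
 g(b) = C1 + Integral(b/cos(b), b)


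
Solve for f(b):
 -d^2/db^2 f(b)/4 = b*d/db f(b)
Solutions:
 f(b) = C1 + C2*erf(sqrt(2)*b)


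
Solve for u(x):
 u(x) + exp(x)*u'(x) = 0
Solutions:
 u(x) = C1*exp(exp(-x))


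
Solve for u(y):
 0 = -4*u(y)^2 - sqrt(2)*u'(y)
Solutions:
 u(y) = 1/(C1 + 2*sqrt(2)*y)


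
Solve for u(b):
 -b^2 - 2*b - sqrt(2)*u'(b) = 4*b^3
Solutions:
 u(b) = C1 - sqrt(2)*b^4/2 - sqrt(2)*b^3/6 - sqrt(2)*b^2/2


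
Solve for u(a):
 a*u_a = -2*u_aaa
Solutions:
 u(a) = C1 + Integral(C2*airyai(-2^(2/3)*a/2) + C3*airybi(-2^(2/3)*a/2), a)


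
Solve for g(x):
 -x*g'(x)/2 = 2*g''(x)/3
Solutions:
 g(x) = C1 + C2*erf(sqrt(6)*x/4)


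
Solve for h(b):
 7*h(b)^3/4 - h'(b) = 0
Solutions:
 h(b) = -sqrt(2)*sqrt(-1/(C1 + 7*b))
 h(b) = sqrt(2)*sqrt(-1/(C1 + 7*b))


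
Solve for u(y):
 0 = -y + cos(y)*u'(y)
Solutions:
 u(y) = C1 + Integral(y/cos(y), y)


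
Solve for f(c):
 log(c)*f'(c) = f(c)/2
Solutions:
 f(c) = C1*exp(li(c)/2)


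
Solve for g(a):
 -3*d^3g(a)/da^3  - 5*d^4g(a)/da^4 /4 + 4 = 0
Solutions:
 g(a) = C1 + C2*a + C3*a^2 + C4*exp(-12*a/5) + 2*a^3/9


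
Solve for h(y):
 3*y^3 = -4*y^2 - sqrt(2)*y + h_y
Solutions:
 h(y) = C1 + 3*y^4/4 + 4*y^3/3 + sqrt(2)*y^2/2


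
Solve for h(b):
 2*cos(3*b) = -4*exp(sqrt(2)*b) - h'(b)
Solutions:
 h(b) = C1 - 2*sqrt(2)*exp(sqrt(2)*b) - 2*sin(3*b)/3


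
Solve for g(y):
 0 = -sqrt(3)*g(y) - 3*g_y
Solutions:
 g(y) = C1*exp(-sqrt(3)*y/3)


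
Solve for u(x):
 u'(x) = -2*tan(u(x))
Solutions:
 u(x) = pi - asin(C1*exp(-2*x))
 u(x) = asin(C1*exp(-2*x))


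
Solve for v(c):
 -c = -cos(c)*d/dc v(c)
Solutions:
 v(c) = C1 + Integral(c/cos(c), c)


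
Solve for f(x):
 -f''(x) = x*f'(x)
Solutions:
 f(x) = C1 + C2*erf(sqrt(2)*x/2)


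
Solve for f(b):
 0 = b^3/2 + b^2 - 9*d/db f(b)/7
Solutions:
 f(b) = C1 + 7*b^4/72 + 7*b^3/27


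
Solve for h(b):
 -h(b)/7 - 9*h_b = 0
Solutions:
 h(b) = C1*exp(-b/63)


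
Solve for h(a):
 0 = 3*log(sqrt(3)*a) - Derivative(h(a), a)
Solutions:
 h(a) = C1 + 3*a*log(a) - 3*a + 3*a*log(3)/2


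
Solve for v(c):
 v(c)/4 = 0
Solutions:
 v(c) = 0


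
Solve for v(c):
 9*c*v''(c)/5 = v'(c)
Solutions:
 v(c) = C1 + C2*c^(14/9)


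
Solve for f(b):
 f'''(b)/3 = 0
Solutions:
 f(b) = C1 + C2*b + C3*b^2


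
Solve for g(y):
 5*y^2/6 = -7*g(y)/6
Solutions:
 g(y) = -5*y^2/7


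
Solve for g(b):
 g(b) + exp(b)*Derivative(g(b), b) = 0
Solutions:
 g(b) = C1*exp(exp(-b))


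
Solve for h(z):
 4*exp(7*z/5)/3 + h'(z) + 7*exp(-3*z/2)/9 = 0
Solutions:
 h(z) = C1 - 20*exp(7*z/5)/21 + 14*exp(-3*z/2)/27


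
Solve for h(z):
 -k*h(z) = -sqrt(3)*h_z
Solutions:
 h(z) = C1*exp(sqrt(3)*k*z/3)


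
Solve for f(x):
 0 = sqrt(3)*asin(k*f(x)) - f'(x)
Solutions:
 Integral(1/asin(_y*k), (_y, f(x))) = C1 + sqrt(3)*x


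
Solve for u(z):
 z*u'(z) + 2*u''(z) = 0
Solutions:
 u(z) = C1 + C2*erf(z/2)


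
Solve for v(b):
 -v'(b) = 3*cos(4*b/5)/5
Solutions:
 v(b) = C1 - 3*sin(4*b/5)/4


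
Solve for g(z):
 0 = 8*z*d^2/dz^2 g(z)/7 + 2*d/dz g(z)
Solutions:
 g(z) = C1 + C2/z^(3/4)


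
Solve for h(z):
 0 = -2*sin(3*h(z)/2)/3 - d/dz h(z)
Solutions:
 h(z) = -2*acos((-C1 - exp(2*z))/(C1 - exp(2*z)))/3 + 4*pi/3
 h(z) = 2*acos((-C1 - exp(2*z))/(C1 - exp(2*z)))/3


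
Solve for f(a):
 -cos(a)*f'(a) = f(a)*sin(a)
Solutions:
 f(a) = C1*cos(a)


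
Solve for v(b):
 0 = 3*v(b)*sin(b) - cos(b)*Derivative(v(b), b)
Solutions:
 v(b) = C1/cos(b)^3


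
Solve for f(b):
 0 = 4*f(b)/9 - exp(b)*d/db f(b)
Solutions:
 f(b) = C1*exp(-4*exp(-b)/9)


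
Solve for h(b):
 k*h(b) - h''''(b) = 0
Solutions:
 h(b) = C1*exp(-b*k^(1/4)) + C2*exp(b*k^(1/4)) + C3*exp(-I*b*k^(1/4)) + C4*exp(I*b*k^(1/4))


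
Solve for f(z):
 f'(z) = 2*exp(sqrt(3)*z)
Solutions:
 f(z) = C1 + 2*sqrt(3)*exp(sqrt(3)*z)/3


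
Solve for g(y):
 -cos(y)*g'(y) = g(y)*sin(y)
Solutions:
 g(y) = C1*cos(y)


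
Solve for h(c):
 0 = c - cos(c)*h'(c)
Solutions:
 h(c) = C1 + Integral(c/cos(c), c)


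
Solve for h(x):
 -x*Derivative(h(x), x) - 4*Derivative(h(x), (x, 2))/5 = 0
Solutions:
 h(x) = C1 + C2*erf(sqrt(10)*x/4)


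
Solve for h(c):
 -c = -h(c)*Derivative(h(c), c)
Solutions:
 h(c) = -sqrt(C1 + c^2)
 h(c) = sqrt(C1 + c^2)


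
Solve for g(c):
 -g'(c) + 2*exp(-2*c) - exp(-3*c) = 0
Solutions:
 g(c) = C1 - exp(-2*c) + exp(-3*c)/3


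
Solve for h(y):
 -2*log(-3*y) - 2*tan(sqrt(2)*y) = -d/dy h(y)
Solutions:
 h(y) = C1 + 2*y*log(-y) - 2*y + 2*y*log(3) - sqrt(2)*log(cos(sqrt(2)*y))


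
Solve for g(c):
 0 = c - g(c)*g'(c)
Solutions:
 g(c) = -sqrt(C1 + c^2)
 g(c) = sqrt(C1 + c^2)


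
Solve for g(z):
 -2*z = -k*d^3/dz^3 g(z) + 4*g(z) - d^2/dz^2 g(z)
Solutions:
 g(z) = C1*exp(-z*((sqrt(((-54 + k^(-2))^2 - 1/k^4)/k^2) - 54/k + k^(-3))^(1/3) + 1/k + 1/(k^2*(sqrt(((-54 + k^(-2))^2 - 1/k^4)/k^2) - 54/k + k^(-3))^(1/3)))/3) + C2*exp(z*((sqrt(((-54 + k^(-2))^2 - 1/k^4)/k^2) - 54/k + k^(-3))^(1/3) - sqrt(3)*I*(sqrt(((-54 + k^(-2))^2 - 1/k^4)/k^2) - 54/k + k^(-3))^(1/3) - 2/k - 4/(k^2*(-1 + sqrt(3)*I)*(sqrt(((-54 + k^(-2))^2 - 1/k^4)/k^2) - 54/k + k^(-3))^(1/3)))/6) + C3*exp(z*((sqrt(((-54 + k^(-2))^2 - 1/k^4)/k^2) - 54/k + k^(-3))^(1/3) + sqrt(3)*I*(sqrt(((-54 + k^(-2))^2 - 1/k^4)/k^2) - 54/k + k^(-3))^(1/3) - 2/k + 4/(k^2*(1 + sqrt(3)*I)*(sqrt(((-54 + k^(-2))^2 - 1/k^4)/k^2) - 54/k + k^(-3))^(1/3)))/6) - z/2


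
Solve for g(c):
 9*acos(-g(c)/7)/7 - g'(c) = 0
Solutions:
 Integral(1/acos(-_y/7), (_y, g(c))) = C1 + 9*c/7


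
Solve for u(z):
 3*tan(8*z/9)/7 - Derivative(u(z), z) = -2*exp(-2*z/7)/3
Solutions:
 u(z) = C1 + 27*log(tan(8*z/9)^2 + 1)/112 - 7*exp(-2*z/7)/3


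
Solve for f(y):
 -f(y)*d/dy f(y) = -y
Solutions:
 f(y) = -sqrt(C1 + y^2)
 f(y) = sqrt(C1 + y^2)


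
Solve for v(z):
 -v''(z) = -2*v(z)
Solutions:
 v(z) = C1*exp(-sqrt(2)*z) + C2*exp(sqrt(2)*z)


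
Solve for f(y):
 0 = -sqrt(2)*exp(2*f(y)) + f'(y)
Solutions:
 f(y) = log(-sqrt(-1/(C1 + sqrt(2)*y))) - log(2)/2
 f(y) = log(-1/(C1 + sqrt(2)*y))/2 - log(2)/2


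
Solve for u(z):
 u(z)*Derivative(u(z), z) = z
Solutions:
 u(z) = -sqrt(C1 + z^2)
 u(z) = sqrt(C1 + z^2)


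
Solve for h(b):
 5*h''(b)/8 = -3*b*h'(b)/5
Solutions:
 h(b) = C1 + C2*erf(2*sqrt(3)*b/5)


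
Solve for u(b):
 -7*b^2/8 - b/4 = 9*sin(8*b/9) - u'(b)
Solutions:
 u(b) = C1 + 7*b^3/24 + b^2/8 - 81*cos(8*b/9)/8


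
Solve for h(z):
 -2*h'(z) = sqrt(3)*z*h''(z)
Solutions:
 h(z) = C1 + C2*z^(1 - 2*sqrt(3)/3)


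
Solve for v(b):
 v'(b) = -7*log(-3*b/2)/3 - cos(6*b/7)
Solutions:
 v(b) = C1 - 7*b*log(-b)/3 - 7*b*log(3)/3 + 7*b*log(2)/3 + 7*b/3 - 7*sin(6*b/7)/6


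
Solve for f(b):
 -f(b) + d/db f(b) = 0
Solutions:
 f(b) = C1*exp(b)


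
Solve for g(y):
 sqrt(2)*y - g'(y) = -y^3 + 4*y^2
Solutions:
 g(y) = C1 + y^4/4 - 4*y^3/3 + sqrt(2)*y^2/2


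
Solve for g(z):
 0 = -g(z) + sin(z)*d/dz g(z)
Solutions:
 g(z) = C1*sqrt(cos(z) - 1)/sqrt(cos(z) + 1)


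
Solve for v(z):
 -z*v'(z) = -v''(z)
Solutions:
 v(z) = C1 + C2*erfi(sqrt(2)*z/2)


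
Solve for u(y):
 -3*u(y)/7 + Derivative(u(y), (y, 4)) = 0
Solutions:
 u(y) = C1*exp(-3^(1/4)*7^(3/4)*y/7) + C2*exp(3^(1/4)*7^(3/4)*y/7) + C3*sin(3^(1/4)*7^(3/4)*y/7) + C4*cos(3^(1/4)*7^(3/4)*y/7)


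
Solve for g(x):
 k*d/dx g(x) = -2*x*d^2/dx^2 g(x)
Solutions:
 g(x) = C1 + x^(1 - re(k)/2)*(C2*sin(log(x)*Abs(im(k))/2) + C3*cos(log(x)*im(k)/2))


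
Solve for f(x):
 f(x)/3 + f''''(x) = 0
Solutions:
 f(x) = (C1*sin(sqrt(2)*3^(3/4)*x/6) + C2*cos(sqrt(2)*3^(3/4)*x/6))*exp(-sqrt(2)*3^(3/4)*x/6) + (C3*sin(sqrt(2)*3^(3/4)*x/6) + C4*cos(sqrt(2)*3^(3/4)*x/6))*exp(sqrt(2)*3^(3/4)*x/6)


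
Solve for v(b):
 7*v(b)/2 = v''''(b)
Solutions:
 v(b) = C1*exp(-2^(3/4)*7^(1/4)*b/2) + C2*exp(2^(3/4)*7^(1/4)*b/2) + C3*sin(2^(3/4)*7^(1/4)*b/2) + C4*cos(2^(3/4)*7^(1/4)*b/2)


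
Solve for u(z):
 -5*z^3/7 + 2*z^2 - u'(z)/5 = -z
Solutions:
 u(z) = C1 - 25*z^4/28 + 10*z^3/3 + 5*z^2/2


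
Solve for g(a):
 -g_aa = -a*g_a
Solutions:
 g(a) = C1 + C2*erfi(sqrt(2)*a/2)


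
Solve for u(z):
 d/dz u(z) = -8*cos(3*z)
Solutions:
 u(z) = C1 - 8*sin(3*z)/3


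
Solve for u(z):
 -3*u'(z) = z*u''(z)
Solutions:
 u(z) = C1 + C2/z^2


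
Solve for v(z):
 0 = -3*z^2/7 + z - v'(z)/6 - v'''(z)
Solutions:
 v(z) = C1 + C2*sin(sqrt(6)*z/6) + C3*cos(sqrt(6)*z/6) - 6*z^3/7 + 3*z^2 + 216*z/7


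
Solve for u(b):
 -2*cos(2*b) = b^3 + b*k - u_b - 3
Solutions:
 u(b) = C1 + b^4/4 + b^2*k/2 - 3*b + sin(2*b)


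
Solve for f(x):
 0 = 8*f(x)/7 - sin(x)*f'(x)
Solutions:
 f(x) = C1*(cos(x) - 1)^(4/7)/(cos(x) + 1)^(4/7)


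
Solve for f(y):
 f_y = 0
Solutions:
 f(y) = C1


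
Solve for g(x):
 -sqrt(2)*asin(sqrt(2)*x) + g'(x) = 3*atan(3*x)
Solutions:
 g(x) = C1 + 3*x*atan(3*x) + sqrt(2)*(x*asin(sqrt(2)*x) + sqrt(2)*sqrt(1 - 2*x^2)/2) - log(9*x^2 + 1)/2


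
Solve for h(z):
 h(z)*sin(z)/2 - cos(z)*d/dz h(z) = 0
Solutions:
 h(z) = C1/sqrt(cos(z))


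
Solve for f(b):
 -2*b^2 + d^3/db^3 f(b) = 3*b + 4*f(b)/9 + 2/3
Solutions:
 f(b) = C3*exp(2^(2/3)*3^(1/3)*b/3) - 9*b^2/2 - 27*b/4 + (C1*sin(2^(2/3)*3^(5/6)*b/6) + C2*cos(2^(2/3)*3^(5/6)*b/6))*exp(-2^(2/3)*3^(1/3)*b/6) - 3/2


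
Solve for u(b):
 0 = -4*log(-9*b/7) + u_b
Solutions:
 u(b) = C1 + 4*b*log(-b) + 4*b*(-log(7) - 1 + 2*log(3))


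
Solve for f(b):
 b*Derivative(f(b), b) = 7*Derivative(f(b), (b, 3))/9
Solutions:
 f(b) = C1 + Integral(C2*airyai(21^(2/3)*b/7) + C3*airybi(21^(2/3)*b/7), b)


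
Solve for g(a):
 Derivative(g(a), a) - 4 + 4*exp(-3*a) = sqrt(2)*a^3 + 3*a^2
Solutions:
 g(a) = C1 + sqrt(2)*a^4/4 + a^3 + 4*a + 4*exp(-3*a)/3


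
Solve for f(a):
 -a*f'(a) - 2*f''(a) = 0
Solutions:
 f(a) = C1 + C2*erf(a/2)


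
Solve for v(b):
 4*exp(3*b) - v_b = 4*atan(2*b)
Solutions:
 v(b) = C1 - 4*b*atan(2*b) + 4*exp(3*b)/3 + log(4*b^2 + 1)


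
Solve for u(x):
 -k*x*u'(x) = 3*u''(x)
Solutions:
 u(x) = Piecewise((-sqrt(6)*sqrt(pi)*C1*erf(sqrt(6)*sqrt(k)*x/6)/(2*sqrt(k)) - C2, (k > 0) | (k < 0)), (-C1*x - C2, True))


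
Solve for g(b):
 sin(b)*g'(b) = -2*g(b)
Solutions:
 g(b) = C1*(cos(b) + 1)/(cos(b) - 1)


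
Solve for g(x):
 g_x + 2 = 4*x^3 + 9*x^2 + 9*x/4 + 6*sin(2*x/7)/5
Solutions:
 g(x) = C1 + x^4 + 3*x^3 + 9*x^2/8 - 2*x - 21*cos(2*x/7)/5


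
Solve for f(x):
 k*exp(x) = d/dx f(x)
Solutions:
 f(x) = C1 + k*exp(x)


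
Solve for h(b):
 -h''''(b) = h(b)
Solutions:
 h(b) = (C1*sin(sqrt(2)*b/2) + C2*cos(sqrt(2)*b/2))*exp(-sqrt(2)*b/2) + (C3*sin(sqrt(2)*b/2) + C4*cos(sqrt(2)*b/2))*exp(sqrt(2)*b/2)


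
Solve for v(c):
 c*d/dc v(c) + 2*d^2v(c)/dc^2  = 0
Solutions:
 v(c) = C1 + C2*erf(c/2)


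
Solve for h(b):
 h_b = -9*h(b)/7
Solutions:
 h(b) = C1*exp(-9*b/7)


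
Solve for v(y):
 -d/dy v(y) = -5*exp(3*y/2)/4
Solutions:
 v(y) = C1 + 5*exp(3*y/2)/6


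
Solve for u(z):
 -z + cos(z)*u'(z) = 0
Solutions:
 u(z) = C1 + Integral(z/cos(z), z)


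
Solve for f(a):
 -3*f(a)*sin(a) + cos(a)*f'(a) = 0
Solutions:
 f(a) = C1/cos(a)^3


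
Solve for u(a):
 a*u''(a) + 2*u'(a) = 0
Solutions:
 u(a) = C1 + C2/a


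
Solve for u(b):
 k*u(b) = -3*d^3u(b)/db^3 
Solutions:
 u(b) = C1*exp(3^(2/3)*b*(-k)^(1/3)/3) + C2*exp(b*(-k)^(1/3)*(-3^(2/3) + 3*3^(1/6)*I)/6) + C3*exp(-b*(-k)^(1/3)*(3^(2/3) + 3*3^(1/6)*I)/6)


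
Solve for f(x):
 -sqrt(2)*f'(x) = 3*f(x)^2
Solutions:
 f(x) = 2/(C1 + 3*sqrt(2)*x)


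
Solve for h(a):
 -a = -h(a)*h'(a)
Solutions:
 h(a) = -sqrt(C1 + a^2)
 h(a) = sqrt(C1 + a^2)


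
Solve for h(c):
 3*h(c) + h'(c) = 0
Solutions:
 h(c) = C1*exp(-3*c)


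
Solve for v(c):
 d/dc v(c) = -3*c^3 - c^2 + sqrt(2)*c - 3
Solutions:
 v(c) = C1 - 3*c^4/4 - c^3/3 + sqrt(2)*c^2/2 - 3*c


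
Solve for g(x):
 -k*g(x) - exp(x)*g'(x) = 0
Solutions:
 g(x) = C1*exp(k*exp(-x))


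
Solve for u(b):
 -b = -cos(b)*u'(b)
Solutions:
 u(b) = C1 + Integral(b/cos(b), b)


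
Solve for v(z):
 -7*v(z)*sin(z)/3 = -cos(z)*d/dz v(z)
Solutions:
 v(z) = C1/cos(z)^(7/3)


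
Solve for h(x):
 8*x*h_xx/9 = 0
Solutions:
 h(x) = C1 + C2*x


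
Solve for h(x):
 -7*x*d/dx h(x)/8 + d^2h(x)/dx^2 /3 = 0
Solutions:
 h(x) = C1 + C2*erfi(sqrt(21)*x/4)


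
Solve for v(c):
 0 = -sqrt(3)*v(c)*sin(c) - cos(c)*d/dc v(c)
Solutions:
 v(c) = C1*cos(c)^(sqrt(3))


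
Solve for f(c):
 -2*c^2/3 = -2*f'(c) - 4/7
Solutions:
 f(c) = C1 + c^3/9 - 2*c/7


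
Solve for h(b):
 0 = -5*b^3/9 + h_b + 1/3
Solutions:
 h(b) = C1 + 5*b^4/36 - b/3


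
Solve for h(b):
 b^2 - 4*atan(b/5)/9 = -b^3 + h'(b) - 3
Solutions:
 h(b) = C1 + b^4/4 + b^3/3 - 4*b*atan(b/5)/9 + 3*b + 10*log(b^2 + 25)/9


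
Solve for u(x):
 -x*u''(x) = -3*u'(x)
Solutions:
 u(x) = C1 + C2*x^4


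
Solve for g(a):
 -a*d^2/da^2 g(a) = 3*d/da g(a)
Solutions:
 g(a) = C1 + C2/a^2


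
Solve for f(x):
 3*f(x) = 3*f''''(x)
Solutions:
 f(x) = C1*exp(-x) + C2*exp(x) + C3*sin(x) + C4*cos(x)


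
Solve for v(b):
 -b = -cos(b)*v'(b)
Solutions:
 v(b) = C1 + Integral(b/cos(b), b)


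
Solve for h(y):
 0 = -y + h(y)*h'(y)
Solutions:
 h(y) = -sqrt(C1 + y^2)
 h(y) = sqrt(C1 + y^2)


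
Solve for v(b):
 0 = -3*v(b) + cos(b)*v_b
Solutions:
 v(b) = C1*(sin(b) + 1)^(3/2)/(sin(b) - 1)^(3/2)


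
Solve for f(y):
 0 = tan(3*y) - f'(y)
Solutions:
 f(y) = C1 - log(cos(3*y))/3


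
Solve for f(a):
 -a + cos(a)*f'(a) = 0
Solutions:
 f(a) = C1 + Integral(a/cos(a), a)


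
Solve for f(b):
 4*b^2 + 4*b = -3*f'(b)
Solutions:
 f(b) = C1 - 4*b^3/9 - 2*b^2/3


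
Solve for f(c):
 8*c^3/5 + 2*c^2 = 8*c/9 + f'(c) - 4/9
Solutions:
 f(c) = C1 + 2*c^4/5 + 2*c^3/3 - 4*c^2/9 + 4*c/9


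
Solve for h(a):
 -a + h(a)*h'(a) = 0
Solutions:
 h(a) = -sqrt(C1 + a^2)
 h(a) = sqrt(C1 + a^2)


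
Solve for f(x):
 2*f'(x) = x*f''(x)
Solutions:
 f(x) = C1 + C2*x^3


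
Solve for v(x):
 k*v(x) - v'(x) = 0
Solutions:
 v(x) = C1*exp(k*x)


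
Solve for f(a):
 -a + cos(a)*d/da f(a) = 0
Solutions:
 f(a) = C1 + Integral(a/cos(a), a)


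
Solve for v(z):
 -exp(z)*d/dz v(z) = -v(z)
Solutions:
 v(z) = C1*exp(-exp(-z))


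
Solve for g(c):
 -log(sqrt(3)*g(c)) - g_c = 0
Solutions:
 2*Integral(1/(2*log(_y) + log(3)), (_y, g(c))) = C1 - c


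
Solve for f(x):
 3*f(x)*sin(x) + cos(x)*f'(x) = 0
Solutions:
 f(x) = C1*cos(x)^3


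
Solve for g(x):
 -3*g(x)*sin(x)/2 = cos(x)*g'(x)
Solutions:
 g(x) = C1*cos(x)^(3/2)


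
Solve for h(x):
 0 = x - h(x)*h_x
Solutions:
 h(x) = -sqrt(C1 + x^2)
 h(x) = sqrt(C1 + x^2)


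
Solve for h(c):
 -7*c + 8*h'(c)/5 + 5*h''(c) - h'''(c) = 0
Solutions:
 h(c) = C1 + C2*exp(c*(25 - sqrt(785))/10) + C3*exp(c*(25 + sqrt(785))/10) + 35*c^2/16 - 875*c/64


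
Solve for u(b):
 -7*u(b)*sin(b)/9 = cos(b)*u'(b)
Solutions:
 u(b) = C1*cos(b)^(7/9)


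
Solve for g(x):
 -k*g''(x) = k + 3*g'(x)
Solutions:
 g(x) = C1 + C2*exp(-3*x/k) - k*x/3


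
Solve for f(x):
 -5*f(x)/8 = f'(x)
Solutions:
 f(x) = C1*exp(-5*x/8)


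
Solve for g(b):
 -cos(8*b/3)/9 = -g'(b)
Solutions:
 g(b) = C1 + sin(8*b/3)/24


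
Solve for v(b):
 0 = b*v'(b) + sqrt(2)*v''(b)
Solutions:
 v(b) = C1 + C2*erf(2^(1/4)*b/2)


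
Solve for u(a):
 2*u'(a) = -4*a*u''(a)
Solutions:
 u(a) = C1 + C2*sqrt(a)


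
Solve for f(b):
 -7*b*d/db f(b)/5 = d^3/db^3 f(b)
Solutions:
 f(b) = C1 + Integral(C2*airyai(-5^(2/3)*7^(1/3)*b/5) + C3*airybi(-5^(2/3)*7^(1/3)*b/5), b)


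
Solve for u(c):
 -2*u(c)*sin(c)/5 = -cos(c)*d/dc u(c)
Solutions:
 u(c) = C1/cos(c)^(2/5)


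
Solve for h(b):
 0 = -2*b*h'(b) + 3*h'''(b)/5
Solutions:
 h(b) = C1 + Integral(C2*airyai(10^(1/3)*3^(2/3)*b/3) + C3*airybi(10^(1/3)*3^(2/3)*b/3), b)


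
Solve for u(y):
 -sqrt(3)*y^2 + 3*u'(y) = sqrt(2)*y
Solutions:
 u(y) = C1 + sqrt(3)*y^3/9 + sqrt(2)*y^2/6


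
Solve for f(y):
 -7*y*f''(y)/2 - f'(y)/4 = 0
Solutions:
 f(y) = C1 + C2*y^(13/14)


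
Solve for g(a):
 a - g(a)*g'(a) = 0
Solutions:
 g(a) = -sqrt(C1 + a^2)
 g(a) = sqrt(C1 + a^2)


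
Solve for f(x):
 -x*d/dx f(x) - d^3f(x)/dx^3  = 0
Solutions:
 f(x) = C1 + Integral(C2*airyai(-x) + C3*airybi(-x), x)


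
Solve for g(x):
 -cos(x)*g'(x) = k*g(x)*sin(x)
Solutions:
 g(x) = C1*exp(k*log(cos(x)))


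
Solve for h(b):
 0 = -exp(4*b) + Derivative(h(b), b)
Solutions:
 h(b) = C1 + exp(4*b)/4


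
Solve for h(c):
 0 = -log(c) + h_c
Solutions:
 h(c) = C1 + c*log(c) - c


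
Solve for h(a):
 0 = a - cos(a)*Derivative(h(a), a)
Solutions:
 h(a) = C1 + Integral(a/cos(a), a)


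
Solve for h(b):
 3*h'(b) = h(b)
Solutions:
 h(b) = C1*exp(b/3)


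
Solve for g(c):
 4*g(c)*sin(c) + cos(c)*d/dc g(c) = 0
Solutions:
 g(c) = C1*cos(c)^4


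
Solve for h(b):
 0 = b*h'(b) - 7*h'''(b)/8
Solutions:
 h(b) = C1 + Integral(C2*airyai(2*7^(2/3)*b/7) + C3*airybi(2*7^(2/3)*b/7), b)


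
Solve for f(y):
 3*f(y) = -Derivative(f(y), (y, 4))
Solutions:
 f(y) = (C1*sin(sqrt(2)*3^(1/4)*y/2) + C2*cos(sqrt(2)*3^(1/4)*y/2))*exp(-sqrt(2)*3^(1/4)*y/2) + (C3*sin(sqrt(2)*3^(1/4)*y/2) + C4*cos(sqrt(2)*3^(1/4)*y/2))*exp(sqrt(2)*3^(1/4)*y/2)


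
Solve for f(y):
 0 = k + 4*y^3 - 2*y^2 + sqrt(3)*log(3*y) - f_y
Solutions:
 f(y) = C1 + k*y + y^4 - 2*y^3/3 + sqrt(3)*y*log(y) - sqrt(3)*y + sqrt(3)*y*log(3)


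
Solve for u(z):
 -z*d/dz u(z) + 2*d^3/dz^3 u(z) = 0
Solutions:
 u(z) = C1 + Integral(C2*airyai(2^(2/3)*z/2) + C3*airybi(2^(2/3)*z/2), z)


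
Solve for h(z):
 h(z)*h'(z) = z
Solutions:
 h(z) = -sqrt(C1 + z^2)
 h(z) = sqrt(C1 + z^2)


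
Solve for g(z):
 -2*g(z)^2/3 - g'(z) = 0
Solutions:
 g(z) = 3/(C1 + 2*z)


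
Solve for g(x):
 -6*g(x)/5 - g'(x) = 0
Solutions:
 g(x) = C1*exp(-6*x/5)


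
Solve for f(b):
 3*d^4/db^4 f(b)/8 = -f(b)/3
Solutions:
 f(b) = (C1*sin(2^(1/4)*sqrt(3)*b/3) + C2*cos(2^(1/4)*sqrt(3)*b/3))*exp(-2^(1/4)*sqrt(3)*b/3) + (C3*sin(2^(1/4)*sqrt(3)*b/3) + C4*cos(2^(1/4)*sqrt(3)*b/3))*exp(2^(1/4)*sqrt(3)*b/3)


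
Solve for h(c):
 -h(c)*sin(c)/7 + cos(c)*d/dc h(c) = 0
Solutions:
 h(c) = C1/cos(c)^(1/7)


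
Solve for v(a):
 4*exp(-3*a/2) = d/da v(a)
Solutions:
 v(a) = C1 - 8*exp(-3*a/2)/3


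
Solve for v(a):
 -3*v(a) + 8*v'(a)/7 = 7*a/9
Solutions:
 v(a) = C1*exp(21*a/8) - 7*a/27 - 8/81


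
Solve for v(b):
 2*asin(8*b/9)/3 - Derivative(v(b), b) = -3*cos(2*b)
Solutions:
 v(b) = C1 + 2*b*asin(8*b/9)/3 + sqrt(81 - 64*b^2)/12 + 3*sin(2*b)/2


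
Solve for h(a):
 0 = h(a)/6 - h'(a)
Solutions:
 h(a) = C1*exp(a/6)


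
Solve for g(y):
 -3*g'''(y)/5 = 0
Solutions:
 g(y) = C1 + C2*y + C3*y^2


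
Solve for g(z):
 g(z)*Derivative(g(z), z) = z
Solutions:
 g(z) = -sqrt(C1 + z^2)
 g(z) = sqrt(C1 + z^2)


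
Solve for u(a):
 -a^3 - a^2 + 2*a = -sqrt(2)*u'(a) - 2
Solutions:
 u(a) = C1 + sqrt(2)*a^4/8 + sqrt(2)*a^3/6 - sqrt(2)*a^2/2 - sqrt(2)*a


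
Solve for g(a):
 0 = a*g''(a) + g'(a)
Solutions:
 g(a) = C1 + C2*log(a)


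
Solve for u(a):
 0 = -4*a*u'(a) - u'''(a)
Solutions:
 u(a) = C1 + Integral(C2*airyai(-2^(2/3)*a) + C3*airybi(-2^(2/3)*a), a)


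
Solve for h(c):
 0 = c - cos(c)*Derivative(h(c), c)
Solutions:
 h(c) = C1 + Integral(c/cos(c), c)


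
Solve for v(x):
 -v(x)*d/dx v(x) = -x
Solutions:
 v(x) = -sqrt(C1 + x^2)
 v(x) = sqrt(C1 + x^2)


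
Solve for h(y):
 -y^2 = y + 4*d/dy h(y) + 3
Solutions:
 h(y) = C1 - y^3/12 - y^2/8 - 3*y/4


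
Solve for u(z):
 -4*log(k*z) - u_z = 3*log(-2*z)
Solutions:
 u(z) = C1 + z*(-4*log(-k) - 3*log(2) + 7) - 7*z*log(-z)


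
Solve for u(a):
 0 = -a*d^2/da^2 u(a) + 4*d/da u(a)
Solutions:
 u(a) = C1 + C2*a^5


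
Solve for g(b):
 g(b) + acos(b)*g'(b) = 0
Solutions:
 g(b) = C1*exp(-Integral(1/acos(b), b))


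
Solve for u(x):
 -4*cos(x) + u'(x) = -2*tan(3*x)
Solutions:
 u(x) = C1 + 2*log(cos(3*x))/3 + 4*sin(x)


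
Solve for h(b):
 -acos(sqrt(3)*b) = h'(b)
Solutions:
 h(b) = C1 - b*acos(sqrt(3)*b) + sqrt(3)*sqrt(1 - 3*b^2)/3


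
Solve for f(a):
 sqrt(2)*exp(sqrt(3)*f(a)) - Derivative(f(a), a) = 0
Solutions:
 f(a) = sqrt(3)*(2*log(-1/(C1 + sqrt(2)*a)) - log(3))/6


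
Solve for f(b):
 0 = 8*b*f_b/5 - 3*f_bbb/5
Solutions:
 f(b) = C1 + Integral(C2*airyai(2*3^(2/3)*b/3) + C3*airybi(2*3^(2/3)*b/3), b)


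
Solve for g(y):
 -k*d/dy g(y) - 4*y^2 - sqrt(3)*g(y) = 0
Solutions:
 g(y) = C1*exp(-sqrt(3)*y/k) - 8*sqrt(3)*k^2/9 + 8*k*y/3 - 4*sqrt(3)*y^2/3


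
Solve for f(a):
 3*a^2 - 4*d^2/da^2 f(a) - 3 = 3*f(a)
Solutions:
 f(a) = C1*sin(sqrt(3)*a/2) + C2*cos(sqrt(3)*a/2) + a^2 - 11/3


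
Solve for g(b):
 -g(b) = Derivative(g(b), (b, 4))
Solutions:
 g(b) = (C1*sin(sqrt(2)*b/2) + C2*cos(sqrt(2)*b/2))*exp(-sqrt(2)*b/2) + (C3*sin(sqrt(2)*b/2) + C4*cos(sqrt(2)*b/2))*exp(sqrt(2)*b/2)


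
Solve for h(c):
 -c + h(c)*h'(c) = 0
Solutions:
 h(c) = -sqrt(C1 + c^2)
 h(c) = sqrt(C1 + c^2)


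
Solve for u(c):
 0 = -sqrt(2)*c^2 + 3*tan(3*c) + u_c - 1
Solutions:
 u(c) = C1 + sqrt(2)*c^3/3 + c + log(cos(3*c))


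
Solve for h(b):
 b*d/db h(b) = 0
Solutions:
 h(b) = C1


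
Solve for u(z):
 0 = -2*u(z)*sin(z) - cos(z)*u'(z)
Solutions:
 u(z) = C1*cos(z)^2


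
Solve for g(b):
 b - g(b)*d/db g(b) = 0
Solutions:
 g(b) = -sqrt(C1 + b^2)
 g(b) = sqrt(C1 + b^2)


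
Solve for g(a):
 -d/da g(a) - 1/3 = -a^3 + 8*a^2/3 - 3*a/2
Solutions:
 g(a) = C1 + a^4/4 - 8*a^3/9 + 3*a^2/4 - a/3


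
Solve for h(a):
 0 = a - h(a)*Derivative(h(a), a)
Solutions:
 h(a) = -sqrt(C1 + a^2)
 h(a) = sqrt(C1 + a^2)


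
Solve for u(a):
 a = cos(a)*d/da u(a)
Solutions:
 u(a) = C1 + Integral(a/cos(a), a)


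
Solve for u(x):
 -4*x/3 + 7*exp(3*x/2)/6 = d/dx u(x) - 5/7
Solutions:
 u(x) = C1 - 2*x^2/3 + 5*x/7 + 7*exp(3*x/2)/9


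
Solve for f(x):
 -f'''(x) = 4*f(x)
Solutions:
 f(x) = C3*exp(-2^(2/3)*x) + (C1*sin(2^(2/3)*sqrt(3)*x/2) + C2*cos(2^(2/3)*sqrt(3)*x/2))*exp(2^(2/3)*x/2)


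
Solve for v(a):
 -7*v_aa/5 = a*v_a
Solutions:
 v(a) = C1 + C2*erf(sqrt(70)*a/14)


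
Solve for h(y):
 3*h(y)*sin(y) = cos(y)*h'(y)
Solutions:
 h(y) = C1/cos(y)^3


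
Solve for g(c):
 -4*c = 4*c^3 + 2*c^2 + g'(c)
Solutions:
 g(c) = C1 - c^4 - 2*c^3/3 - 2*c^2


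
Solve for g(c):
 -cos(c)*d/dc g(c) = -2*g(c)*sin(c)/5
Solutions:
 g(c) = C1/cos(c)^(2/5)


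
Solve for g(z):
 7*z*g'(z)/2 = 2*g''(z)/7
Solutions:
 g(z) = C1 + C2*erfi(7*sqrt(2)*z/4)


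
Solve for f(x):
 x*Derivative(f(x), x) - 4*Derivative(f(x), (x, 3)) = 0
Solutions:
 f(x) = C1 + Integral(C2*airyai(2^(1/3)*x/2) + C3*airybi(2^(1/3)*x/2), x)


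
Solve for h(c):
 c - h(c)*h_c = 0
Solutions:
 h(c) = -sqrt(C1 + c^2)
 h(c) = sqrt(C1 + c^2)


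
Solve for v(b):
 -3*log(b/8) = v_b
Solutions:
 v(b) = C1 - 3*b*log(b) + 3*b + b*log(512)


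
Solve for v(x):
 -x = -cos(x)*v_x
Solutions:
 v(x) = C1 + Integral(x/cos(x), x)


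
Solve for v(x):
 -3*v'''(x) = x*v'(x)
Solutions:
 v(x) = C1 + Integral(C2*airyai(-3^(2/3)*x/3) + C3*airybi(-3^(2/3)*x/3), x)


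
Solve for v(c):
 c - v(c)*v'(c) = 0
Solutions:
 v(c) = -sqrt(C1 + c^2)
 v(c) = sqrt(C1 + c^2)


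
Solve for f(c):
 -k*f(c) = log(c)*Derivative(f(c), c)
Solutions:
 f(c) = C1*exp(-k*li(c))


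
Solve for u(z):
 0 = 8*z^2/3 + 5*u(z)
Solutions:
 u(z) = -8*z^2/15


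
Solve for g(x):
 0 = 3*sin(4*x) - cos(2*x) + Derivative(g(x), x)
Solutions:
 g(x) = C1 + sin(2*x)/2 + 3*cos(4*x)/4


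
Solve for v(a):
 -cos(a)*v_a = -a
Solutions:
 v(a) = C1 + Integral(a/cos(a), a)


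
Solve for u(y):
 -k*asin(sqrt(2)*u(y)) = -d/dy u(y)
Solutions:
 Integral(1/asin(sqrt(2)*_y), (_y, u(y))) = C1 + k*y


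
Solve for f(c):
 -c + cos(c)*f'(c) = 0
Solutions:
 f(c) = C1 + Integral(c/cos(c), c)


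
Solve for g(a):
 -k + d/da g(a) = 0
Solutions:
 g(a) = C1 + a*k


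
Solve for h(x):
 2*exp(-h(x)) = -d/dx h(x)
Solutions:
 h(x) = log(C1 - 2*x)


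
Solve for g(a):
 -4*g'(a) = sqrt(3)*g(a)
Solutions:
 g(a) = C1*exp(-sqrt(3)*a/4)


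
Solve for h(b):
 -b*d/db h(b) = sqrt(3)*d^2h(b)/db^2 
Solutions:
 h(b) = C1 + C2*erf(sqrt(2)*3^(3/4)*b/6)


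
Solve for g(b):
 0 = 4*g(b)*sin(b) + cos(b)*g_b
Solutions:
 g(b) = C1*cos(b)^4


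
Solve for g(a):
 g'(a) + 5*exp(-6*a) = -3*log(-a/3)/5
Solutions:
 g(a) = C1 - 3*a*log(-a)/5 + 3*a*(1 + log(3))/5 + 5*exp(-6*a)/6


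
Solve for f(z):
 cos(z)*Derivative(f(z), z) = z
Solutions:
 f(z) = C1 + Integral(z/cos(z), z)


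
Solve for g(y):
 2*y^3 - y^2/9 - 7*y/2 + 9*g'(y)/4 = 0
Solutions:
 g(y) = C1 - 2*y^4/9 + 4*y^3/243 + 7*y^2/9


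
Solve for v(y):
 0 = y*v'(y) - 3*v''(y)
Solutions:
 v(y) = C1 + C2*erfi(sqrt(6)*y/6)


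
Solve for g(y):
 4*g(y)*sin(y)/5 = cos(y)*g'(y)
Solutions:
 g(y) = C1/cos(y)^(4/5)


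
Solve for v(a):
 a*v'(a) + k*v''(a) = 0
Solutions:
 v(a) = C1 + C2*sqrt(k)*erf(sqrt(2)*a*sqrt(1/k)/2)


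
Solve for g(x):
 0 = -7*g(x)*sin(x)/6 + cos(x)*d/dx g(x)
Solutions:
 g(x) = C1/cos(x)^(7/6)


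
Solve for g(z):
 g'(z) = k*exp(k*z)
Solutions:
 g(z) = C1 + exp(k*z)


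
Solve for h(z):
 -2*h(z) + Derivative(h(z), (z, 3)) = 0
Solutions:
 h(z) = C3*exp(2^(1/3)*z) + (C1*sin(2^(1/3)*sqrt(3)*z/2) + C2*cos(2^(1/3)*sqrt(3)*z/2))*exp(-2^(1/3)*z/2)


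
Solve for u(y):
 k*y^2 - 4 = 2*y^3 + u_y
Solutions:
 u(y) = C1 + k*y^3/3 - y^4/2 - 4*y


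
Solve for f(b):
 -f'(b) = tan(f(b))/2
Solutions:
 f(b) = pi - asin(C1*exp(-b/2))
 f(b) = asin(C1*exp(-b/2))


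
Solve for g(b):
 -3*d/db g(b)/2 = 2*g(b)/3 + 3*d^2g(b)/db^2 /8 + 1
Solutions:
 g(b) = C1*exp(2*b*(-1 + sqrt(5)/3)) + C2*exp(-2*b*(sqrt(5)/3 + 1)) - 3/2


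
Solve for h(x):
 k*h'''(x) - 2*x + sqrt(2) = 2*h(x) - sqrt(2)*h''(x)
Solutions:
 h(x) = C1*exp(-x*((sqrt(((-27 + 2*sqrt(2)/k^2)^2 - 8/k^4)/k^2) - 27/k + 2*sqrt(2)/k^3)^(1/3) + sqrt(2)/k + 2/(k^2*(sqrt(((-27 + 2*sqrt(2)/k^2)^2 - 8/k^4)/k^2) - 27/k + 2*sqrt(2)/k^3)^(1/3)))/3) + C2*exp(x*((sqrt(((-27 + 2*sqrt(2)/k^2)^2 - 8/k^4)/k^2) - 27/k + 2*sqrt(2)/k^3)^(1/3) - sqrt(3)*I*(sqrt(((-27 + 2*sqrt(2)/k^2)^2 - 8/k^4)/k^2) - 27/k + 2*sqrt(2)/k^3)^(1/3) - 2*sqrt(2)/k - 8/(k^2*(-1 + sqrt(3)*I)*(sqrt(((-27 + 2*sqrt(2)/k^2)^2 - 8/k^4)/k^2) - 27/k + 2*sqrt(2)/k^3)^(1/3)))/6) + C3*exp(x*((sqrt(((-27 + 2*sqrt(2)/k^2)^2 - 8/k^4)/k^2) - 27/k + 2*sqrt(2)/k^3)^(1/3) + sqrt(3)*I*(sqrt(((-27 + 2*sqrt(2)/k^2)^2 - 8/k^4)/k^2) - 27/k + 2*sqrt(2)/k^3)^(1/3) - 2*sqrt(2)/k + 8/(k^2*(1 + sqrt(3)*I)*(sqrt(((-27 + 2*sqrt(2)/k^2)^2 - 8/k^4)/k^2) - 27/k + 2*sqrt(2)/k^3)^(1/3)))/6) - x + sqrt(2)/2


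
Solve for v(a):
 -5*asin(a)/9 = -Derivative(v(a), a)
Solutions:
 v(a) = C1 + 5*a*asin(a)/9 + 5*sqrt(1 - a^2)/9


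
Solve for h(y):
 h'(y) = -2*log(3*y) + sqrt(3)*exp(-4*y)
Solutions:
 h(y) = C1 - 2*y*log(y) + 2*y*(1 - log(3)) - sqrt(3)*exp(-4*y)/4


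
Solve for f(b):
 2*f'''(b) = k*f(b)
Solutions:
 f(b) = C1*exp(2^(2/3)*b*k^(1/3)/2) + C2*exp(2^(2/3)*b*k^(1/3)*(-1 + sqrt(3)*I)/4) + C3*exp(-2^(2/3)*b*k^(1/3)*(1 + sqrt(3)*I)/4)


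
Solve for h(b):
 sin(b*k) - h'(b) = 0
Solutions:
 h(b) = C1 - cos(b*k)/k


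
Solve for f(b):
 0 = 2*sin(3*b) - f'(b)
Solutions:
 f(b) = C1 - 2*cos(3*b)/3


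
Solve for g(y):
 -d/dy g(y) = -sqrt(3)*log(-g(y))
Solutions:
 -li(-g(y)) = C1 + sqrt(3)*y


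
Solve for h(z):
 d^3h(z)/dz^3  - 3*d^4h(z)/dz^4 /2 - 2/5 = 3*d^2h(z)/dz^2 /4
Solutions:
 h(z) = C1 + C2*z - 4*z^2/15 + (C3*sin(sqrt(14)*z/6) + C4*cos(sqrt(14)*z/6))*exp(z/3)


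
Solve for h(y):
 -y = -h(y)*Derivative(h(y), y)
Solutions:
 h(y) = -sqrt(C1 + y^2)
 h(y) = sqrt(C1 + y^2)


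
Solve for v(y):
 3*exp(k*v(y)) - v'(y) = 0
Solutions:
 v(y) = Piecewise((log(-1/(C1*k + 3*k*y))/k, Ne(k, 0)), (nan, True))
 v(y) = Piecewise((C1 + 3*y, Eq(k, 0)), (nan, True))


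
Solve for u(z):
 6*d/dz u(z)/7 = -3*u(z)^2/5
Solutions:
 u(z) = 10/(C1 + 7*z)


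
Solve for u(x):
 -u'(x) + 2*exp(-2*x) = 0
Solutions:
 u(x) = C1 - exp(-2*x)


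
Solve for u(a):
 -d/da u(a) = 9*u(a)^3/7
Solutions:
 u(a) = -sqrt(14)*sqrt(-1/(C1 - 9*a))/2
 u(a) = sqrt(14)*sqrt(-1/(C1 - 9*a))/2


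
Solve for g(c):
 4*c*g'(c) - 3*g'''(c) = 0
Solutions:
 g(c) = C1 + Integral(C2*airyai(6^(2/3)*c/3) + C3*airybi(6^(2/3)*c/3), c)


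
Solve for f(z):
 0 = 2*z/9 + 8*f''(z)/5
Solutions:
 f(z) = C1 + C2*z - 5*z^3/216


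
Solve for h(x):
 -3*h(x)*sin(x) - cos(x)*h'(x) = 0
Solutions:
 h(x) = C1*cos(x)^3


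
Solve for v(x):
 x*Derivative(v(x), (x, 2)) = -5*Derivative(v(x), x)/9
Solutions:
 v(x) = C1 + C2*x^(4/9)


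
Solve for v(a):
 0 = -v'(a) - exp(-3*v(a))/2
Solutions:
 v(a) = log(C1 - 3*a/2)/3
 v(a) = log((-1 - sqrt(3)*I)*(C1 - 3*a/2)^(1/3)/2)
 v(a) = log((-1 + sqrt(3)*I)*(C1 - 3*a/2)^(1/3)/2)


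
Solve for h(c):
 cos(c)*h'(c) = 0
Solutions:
 h(c) = C1


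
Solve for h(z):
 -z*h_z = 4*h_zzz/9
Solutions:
 h(z) = C1 + Integral(C2*airyai(-2^(1/3)*3^(2/3)*z/2) + C3*airybi(-2^(1/3)*3^(2/3)*z/2), z)


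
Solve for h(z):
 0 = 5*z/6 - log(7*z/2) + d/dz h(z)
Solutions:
 h(z) = C1 - 5*z^2/12 + z*log(z) - z + z*log(7/2)


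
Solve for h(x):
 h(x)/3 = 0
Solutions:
 h(x) = 0


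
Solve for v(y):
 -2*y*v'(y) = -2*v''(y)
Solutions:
 v(y) = C1 + C2*erfi(sqrt(2)*y/2)


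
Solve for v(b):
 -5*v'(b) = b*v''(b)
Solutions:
 v(b) = C1 + C2/b^4


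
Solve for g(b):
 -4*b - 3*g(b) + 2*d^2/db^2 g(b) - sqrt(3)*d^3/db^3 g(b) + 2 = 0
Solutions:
 g(b) = C1*exp(b*(8*18^(1/3)/(27*sqrt(211) + 227*sqrt(3))^(1/3) + 8*sqrt(3) + 12^(1/3)*(27*sqrt(211) + 227*sqrt(3))^(1/3))/36)*sin(2^(1/3)*3^(1/6)*b*(-2^(1/3)*3^(2/3)*(27*sqrt(211) + 227*sqrt(3))^(1/3) + 24/(27*sqrt(211) + 227*sqrt(3))^(1/3))/36) + C2*exp(b*(8*18^(1/3)/(27*sqrt(211) + 227*sqrt(3))^(1/3) + 8*sqrt(3) + 12^(1/3)*(27*sqrt(211) + 227*sqrt(3))^(1/3))/36)*cos(2^(1/3)*3^(1/6)*b*(-2^(1/3)*3^(2/3)*(27*sqrt(211) + 227*sqrt(3))^(1/3) + 24/(27*sqrt(211) + 227*sqrt(3))^(1/3))/36) + C3*exp(b*(-12^(1/3)*(27*sqrt(211) + 227*sqrt(3))^(1/3) - 8*18^(1/3)/(27*sqrt(211) + 227*sqrt(3))^(1/3) + 4*sqrt(3))/18) - 4*b/3 + 2/3


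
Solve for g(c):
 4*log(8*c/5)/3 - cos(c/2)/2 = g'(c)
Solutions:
 g(c) = C1 + 4*c*log(c)/3 - 4*c*log(5)/3 - 4*c/3 + 4*c*log(2) - sin(c/2)


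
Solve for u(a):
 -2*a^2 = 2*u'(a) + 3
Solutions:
 u(a) = C1 - a^3/3 - 3*a/2


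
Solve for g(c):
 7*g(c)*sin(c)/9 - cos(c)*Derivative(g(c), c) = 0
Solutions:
 g(c) = C1/cos(c)^(7/9)


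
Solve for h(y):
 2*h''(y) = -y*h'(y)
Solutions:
 h(y) = C1 + C2*erf(y/2)


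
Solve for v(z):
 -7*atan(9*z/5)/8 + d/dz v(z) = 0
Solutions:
 v(z) = C1 + 7*z*atan(9*z/5)/8 - 35*log(81*z^2 + 25)/144


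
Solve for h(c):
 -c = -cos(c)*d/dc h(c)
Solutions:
 h(c) = C1 + Integral(c/cos(c), c)


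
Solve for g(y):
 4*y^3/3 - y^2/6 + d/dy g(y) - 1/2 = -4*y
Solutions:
 g(y) = C1 - y^4/3 + y^3/18 - 2*y^2 + y/2


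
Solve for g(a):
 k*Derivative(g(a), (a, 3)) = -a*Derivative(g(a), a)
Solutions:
 g(a) = C1 + Integral(C2*airyai(a*(-1/k)^(1/3)) + C3*airybi(a*(-1/k)^(1/3)), a)


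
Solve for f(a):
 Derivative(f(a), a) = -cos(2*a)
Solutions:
 f(a) = C1 - sin(2*a)/2


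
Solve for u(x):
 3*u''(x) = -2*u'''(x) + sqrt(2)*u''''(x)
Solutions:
 u(x) = C1 + C2*x + C3*exp(sqrt(2)*x*(1 - sqrt(1 + 3*sqrt(2)))/2) + C4*exp(sqrt(2)*x*(1 + sqrt(1 + 3*sqrt(2)))/2)
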